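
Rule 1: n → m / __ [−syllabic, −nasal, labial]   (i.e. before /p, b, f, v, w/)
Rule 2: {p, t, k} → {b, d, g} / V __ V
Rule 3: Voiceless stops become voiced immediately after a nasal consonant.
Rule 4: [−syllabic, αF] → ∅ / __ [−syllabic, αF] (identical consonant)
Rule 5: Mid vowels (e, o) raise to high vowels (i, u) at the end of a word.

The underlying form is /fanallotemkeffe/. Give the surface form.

fanalodemgefi

Rule 1 (nasal place assimilation): no segment meets the environment; /fanallotemkeffe/ is unchanged.
Rule 2 (intervocalic voicing): /t/ is a voiceless stop between vowels /o/ and /e/, so it voices to [d]. /fanallotemkeffe/ → fanallodemkeffe.
Rule 3 (post-nasal voicing): /k/ is a voiceless stop immediately after the nasal /m/, so it voices to [g]. /fanallodemkeffe/ → fanallodemgeffe.
Rule 4 (degemination): /ll/ is a geminate; the first /l/ deletes. /ff/ is a geminate; the first /f/ deletes. /fanallodemgeffe/ → fanalodemgefe.
Rule 5 (final vowel raising): /e/ is a mid vowel in word-final position, so it raises to [i]. /fanalodemgefe/ → fanalodemgefi.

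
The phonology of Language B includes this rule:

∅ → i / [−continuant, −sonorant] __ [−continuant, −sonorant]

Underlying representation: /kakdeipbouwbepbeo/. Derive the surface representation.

kakideipibouwbepibeo

/k/ and /d/ form a stop–stop cluster, so [i] is inserted between them.
/p/ and /b/ form a stop–stop cluster, so [i] is inserted between them.
/p/ and /b/ form a stop–stop cluster, so [i] is inserted between them.
Surface form: [kakideipibouwbepibeo].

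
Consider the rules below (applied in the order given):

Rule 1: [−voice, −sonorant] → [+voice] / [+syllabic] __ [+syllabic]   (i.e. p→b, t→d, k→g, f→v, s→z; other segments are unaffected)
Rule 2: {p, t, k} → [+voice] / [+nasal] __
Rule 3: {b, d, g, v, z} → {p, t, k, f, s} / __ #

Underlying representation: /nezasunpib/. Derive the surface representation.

Rule 1 (intervocalic voicing): /s/ is a voiceless obstruent between vowels /a/ and /u/, so it voices to [z]. /nezasunpib/ → nezazunpib.
Rule 2 (post-nasal voicing): /p/ is a voiceless stop immediately after the nasal /n/, so it voices to [b]. /nezazunpib/ → nezazunbib.
Rule 3 (final devoicing): /b/ is a voiced obstruent in word-final position, so it devoices to [p]. /nezazunbib/ → nezazunbip.

nezazunbip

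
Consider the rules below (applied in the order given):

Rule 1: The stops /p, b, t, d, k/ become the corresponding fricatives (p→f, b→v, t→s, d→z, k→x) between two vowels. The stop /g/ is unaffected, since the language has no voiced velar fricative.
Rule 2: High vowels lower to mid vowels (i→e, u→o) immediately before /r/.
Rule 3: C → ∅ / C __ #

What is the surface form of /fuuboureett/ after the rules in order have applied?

fuuvooreet

Rule 1 (intervocalic spirantization): /b/ is a stop between vowels /u/ and /o/, so it spirantizes to the fricative [v]. /fuuboureett/ → fuuvoureett.
Rule 2 (pre-rhotic lowering): /u/ is a high vowel immediately before /r/, so it lowers to [o]. /fuuvoureett/ → fuuvooreett.
Rule 3 (final cluster simplification): /t/ is the second consonant of a word-final cluster /tt/, so it deletes. /fuuvooreett/ → fuuvooreet.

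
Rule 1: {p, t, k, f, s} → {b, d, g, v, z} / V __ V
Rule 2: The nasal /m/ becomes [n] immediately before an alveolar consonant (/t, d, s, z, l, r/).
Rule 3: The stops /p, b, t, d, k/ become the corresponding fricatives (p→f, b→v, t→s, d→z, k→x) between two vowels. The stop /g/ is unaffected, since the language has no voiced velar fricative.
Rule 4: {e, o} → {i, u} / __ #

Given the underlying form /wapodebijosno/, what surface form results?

wavozevijosnu

Rule 1 (intervocalic voicing): /p/ is a voiceless obstruent between vowels /a/ and /o/, so it voices to [b]. /wapodebijosno/ → wabodebijosno.
Rule 2 (nasal place assimilation): no segment meets the environment; /wabodebijosno/ is unchanged.
Rule 3 (intervocalic spirantization): /b/ is a stop between vowels /a/ and /o/, so it spirantizes to the fricative [v]. /d/ is a stop between vowels /o/ and /e/, so it spirantizes to the fricative [z]. /b/ is a stop between vowels /e/ and /i/, so it spirantizes to the fricative [v]. /wabodebijosno/ → wavozevijosno.
Rule 4 (final vowel raising): /o/ is a mid vowel in word-final position, so it raises to [u]. /wavozevijosno/ → wavozevijosnu.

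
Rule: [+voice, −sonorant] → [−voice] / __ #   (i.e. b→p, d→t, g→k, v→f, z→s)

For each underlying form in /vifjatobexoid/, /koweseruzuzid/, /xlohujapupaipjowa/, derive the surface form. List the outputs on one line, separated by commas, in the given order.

vifjatobexoit, koweseruzuzit, xlohujapupaipjowa

/vifjatobexoid/: /d/ is a voiced obstruent in word-final position, so it devoices to [t]. → [vifjatobexoit].
/koweseruzuzid/: /d/ is a voiced obstruent in word-final position, so it devoices to [t]. → [koweseruzuzit].
/xlohujapupaipjowa/: the rule's environment is not met; surfaces unchanged as [xlohujapupaipjowa].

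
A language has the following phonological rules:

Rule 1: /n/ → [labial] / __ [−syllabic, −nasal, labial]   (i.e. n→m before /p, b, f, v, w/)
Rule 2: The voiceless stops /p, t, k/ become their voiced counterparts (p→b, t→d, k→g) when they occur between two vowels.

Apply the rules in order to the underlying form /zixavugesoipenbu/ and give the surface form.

Rule 1 (nasal place assimilation): /n/ precedes the labial consonant /b/, so it assimilates in place to [m]. /zixavugesoipenbu/ → zixavugesoipembu.
Rule 2 (intervocalic voicing): /p/ is a voiceless stop between vowels /i/ and /e/, so it voices to [b]. /zixavugesoipembu/ → zixavugesoibembu.

zixavugesoibembu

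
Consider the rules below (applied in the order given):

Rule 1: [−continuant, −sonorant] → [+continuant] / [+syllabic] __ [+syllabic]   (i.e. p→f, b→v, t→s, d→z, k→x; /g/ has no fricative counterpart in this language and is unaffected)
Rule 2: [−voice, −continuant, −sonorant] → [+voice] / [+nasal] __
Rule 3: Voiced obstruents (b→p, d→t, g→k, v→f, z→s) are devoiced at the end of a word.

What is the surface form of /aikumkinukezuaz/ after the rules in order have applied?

aixumginuxezuas

Rule 1 (intervocalic spirantization): /k/ is a stop between vowels /i/ and /u/, so it spirantizes to the fricative [x]. /k/ is a stop between vowels /u/ and /e/, so it spirantizes to the fricative [x]. /aikumkinukezuaz/ → aixumkinuxezuaz.
Rule 2 (post-nasal voicing): /k/ is a voiceless stop immediately after the nasal /m/, so it voices to [g]. /aixumkinuxezuaz/ → aixumginuxezuaz.
Rule 3 (final devoicing): /z/ is a voiced obstruent in word-final position, so it devoices to [s]. /aixumginuxezuaz/ → aixumginuxezuas.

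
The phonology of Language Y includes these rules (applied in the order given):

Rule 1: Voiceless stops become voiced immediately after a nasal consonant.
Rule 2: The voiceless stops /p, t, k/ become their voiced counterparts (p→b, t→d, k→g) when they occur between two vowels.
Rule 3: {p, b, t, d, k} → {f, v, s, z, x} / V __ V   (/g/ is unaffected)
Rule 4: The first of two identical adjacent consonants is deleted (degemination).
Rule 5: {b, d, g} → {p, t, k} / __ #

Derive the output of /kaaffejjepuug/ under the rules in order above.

Rule 1 (post-nasal voicing): no segment meets the environment; /kaaffejjepuug/ is unchanged.
Rule 2 (intervocalic voicing): /p/ is a voiceless stop between vowels /e/ and /u/, so it voices to [b]. /kaaffejjepuug/ → kaaffejjebuug.
Rule 3 (intervocalic spirantization): /b/ is a stop between vowels /e/ and /u/, so it spirantizes to the fricative [v]. /kaaffejjebuug/ → kaaffejjevuug.
Rule 4 (degemination): /ff/ is a geminate; the first /f/ deletes. /jj/ is a geminate; the first /j/ deletes. /kaaffejjevuug/ → kaafejevuug.
Rule 5 (final devoicing): /g/ is a voiced stop in word-final position, so it devoices to [k]. /kaafejevuug/ → kaafejevuuk.

kaafejevuuk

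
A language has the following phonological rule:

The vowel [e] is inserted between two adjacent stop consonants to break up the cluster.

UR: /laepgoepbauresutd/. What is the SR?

/p/ and /g/ form a stop–stop cluster, so [e] is inserted between them.
/p/ and /b/ form a stop–stop cluster, so [e] is inserted between them.
/t/ and /d/ form a stop–stop cluster, so [e] is inserted between them.
Surface form: [laepegoepebauresuted].

laepegoepebauresuted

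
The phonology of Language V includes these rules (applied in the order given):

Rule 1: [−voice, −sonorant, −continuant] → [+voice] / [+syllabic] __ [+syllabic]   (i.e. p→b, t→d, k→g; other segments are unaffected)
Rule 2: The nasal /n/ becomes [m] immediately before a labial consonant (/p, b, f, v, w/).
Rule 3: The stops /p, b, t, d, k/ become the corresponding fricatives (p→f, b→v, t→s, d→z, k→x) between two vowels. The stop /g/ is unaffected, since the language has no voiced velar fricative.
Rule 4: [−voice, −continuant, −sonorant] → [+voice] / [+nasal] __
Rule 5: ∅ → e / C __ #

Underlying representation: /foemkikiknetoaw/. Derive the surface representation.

Rule 1 (intervocalic voicing): /k/ is a voiceless stop between vowels /i/ and /i/, so it voices to [g]. /t/ is a voiceless stop between vowels /e/ and /o/, so it voices to [d]. /foemkikiknetoaw/ → foemkigiknedoaw.
Rule 2 (nasal place assimilation): no segment meets the environment; /foemkigiknedoaw/ is unchanged.
Rule 3 (intervocalic spirantization): /d/ is a stop between vowels /e/ and /o/, so it spirantizes to the fricative [z]. /foemkigiknedoaw/ → foemkigiknezoaw.
Rule 4 (post-nasal voicing): /k/ is a voiceless stop immediately after the nasal /m/, so it voices to [g]. /foemkigiknezoaw/ → foemgigiknezoaw.
Rule 5 (final e-epenthesis): the form ends in the consonant /w/, so [e] is inserted word-finally. /foemgigiknezoaw/ → foemgigiknezoawe.

foemgigiknezoawe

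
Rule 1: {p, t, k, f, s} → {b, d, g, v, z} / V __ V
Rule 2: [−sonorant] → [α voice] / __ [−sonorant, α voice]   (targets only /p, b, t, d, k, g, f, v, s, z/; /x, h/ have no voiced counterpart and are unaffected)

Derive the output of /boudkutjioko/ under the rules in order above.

Rule 1 (intervocalic voicing): /k/ is a voiceless obstruent between vowels /o/ and /o/, so it voices to [g]. /boudkutjioko/ → boudkutjiogo.
Rule 2 (regressive voicing assimilation): /d/ precedes the voiceless obstruent /k/, so it devoices to [t] by assimilation. /boudkutjiogo/ → boutkutjiogo.

boutkutjiogo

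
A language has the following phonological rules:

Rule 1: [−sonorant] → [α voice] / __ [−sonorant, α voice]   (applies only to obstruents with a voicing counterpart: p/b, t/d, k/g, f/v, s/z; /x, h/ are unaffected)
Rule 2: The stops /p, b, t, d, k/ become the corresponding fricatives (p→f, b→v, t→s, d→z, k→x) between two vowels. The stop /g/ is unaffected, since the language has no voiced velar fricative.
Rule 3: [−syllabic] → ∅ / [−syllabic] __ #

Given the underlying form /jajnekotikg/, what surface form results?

jajnexosig

Rule 1 (regressive voicing assimilation): /k/ precedes the voiced obstruent /g/, so it voices to [g] by assimilation. /jajnekotikg/ → jajnekotigg.
Rule 2 (intervocalic spirantization): /k/ is a stop between vowels /e/ and /o/, so it spirantizes to the fricative [x]. /t/ is a stop between vowels /o/ and /i/, so it spirantizes to the fricative [s]. /jajnekotigg/ → jajnexosigg.
Rule 3 (final cluster simplification): /g/ is the second consonant of a word-final cluster /gg/, so it deletes. /jajnexosigg/ → jajnexosig.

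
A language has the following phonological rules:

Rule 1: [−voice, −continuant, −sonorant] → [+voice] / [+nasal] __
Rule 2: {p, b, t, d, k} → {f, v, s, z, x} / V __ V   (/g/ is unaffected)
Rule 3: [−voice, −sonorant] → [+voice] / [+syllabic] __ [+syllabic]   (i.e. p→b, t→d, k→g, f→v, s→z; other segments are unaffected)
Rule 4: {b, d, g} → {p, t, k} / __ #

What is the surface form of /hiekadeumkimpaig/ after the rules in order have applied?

hiexazeumgimbaik

Rule 1 (post-nasal voicing): /k/ is a voiceless stop immediately after the nasal /m/, so it voices to [g]. /p/ is a voiceless stop immediately after the nasal /m/, so it voices to [b]. /hiekadeumkimpaig/ → hiekadeumgimbaig.
Rule 2 (intervocalic spirantization): /k/ is a stop between vowels /e/ and /a/, so it spirantizes to the fricative [x]. /d/ is a stop between vowels /a/ and /e/, so it spirantizes to the fricative [z]. /hiekadeumgimbaig/ → hiexazeumgimbaig.
Rule 3 (intervocalic voicing): no segment meets the environment; /hiexazeumgimbaig/ is unchanged.
Rule 4 (final devoicing): /g/ is a voiced stop in word-final position, so it devoices to [k]. /hiexazeumgimbaig/ → hiexazeumgimbaik.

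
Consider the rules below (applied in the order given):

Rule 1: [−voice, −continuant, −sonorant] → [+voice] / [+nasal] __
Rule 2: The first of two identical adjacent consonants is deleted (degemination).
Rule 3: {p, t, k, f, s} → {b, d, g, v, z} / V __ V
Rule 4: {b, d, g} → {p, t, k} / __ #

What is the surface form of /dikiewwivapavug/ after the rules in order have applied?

Rule 1 (post-nasal voicing): no segment meets the environment; /dikiewwivapavug/ is unchanged.
Rule 2 (degemination): /ww/ is a geminate; the first /w/ deletes. /dikiewwivapavug/ → dikiewivapavug.
Rule 3 (intervocalic voicing): /k/ is a voiceless obstruent between vowels /i/ and /i/, so it voices to [g]. /p/ is a voiceless obstruent between vowels /a/ and /a/, so it voices to [b]. /dikiewivapavug/ → digiewivabavug.
Rule 4 (final devoicing): /g/ is a voiced stop in word-final position, so it devoices to [k]. /digiewivabavug/ → digiewivabavuk.

digiewivabavuk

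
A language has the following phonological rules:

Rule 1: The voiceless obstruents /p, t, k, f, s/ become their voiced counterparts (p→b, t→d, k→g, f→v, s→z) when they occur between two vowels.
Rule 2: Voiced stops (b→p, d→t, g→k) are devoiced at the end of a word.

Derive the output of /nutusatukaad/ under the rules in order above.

nuduzadugaat

Rule 1 (intervocalic voicing): /t/ is a voiceless obstruent between vowels /u/ and /u/, so it voices to [d]. /s/ is a voiceless obstruent between vowels /u/ and /a/, so it voices to [z]. /t/ is a voiceless obstruent between vowels /a/ and /u/, so it voices to [d]. /k/ is a voiceless obstruent between vowels /u/ and /a/, so it voices to [g]. /nutusatukaad/ → nuduzadugaad.
Rule 2 (final devoicing): /d/ is a voiced stop in word-final position, so it devoices to [t]. /nuduzadugaad/ → nuduzadugaat.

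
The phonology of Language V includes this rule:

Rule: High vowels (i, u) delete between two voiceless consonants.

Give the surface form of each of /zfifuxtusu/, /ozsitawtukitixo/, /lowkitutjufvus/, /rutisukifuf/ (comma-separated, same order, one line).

zffxtsu, ozstawtktxo, lowkttjufvus, rutskff

/zfifuxtusu/: /i/ is a high vowel flanked by voiceless consonants /f/ and /f/, so it deletes. /u/ is a high vowel flanked by voiceless consonants /f/ and /x/, so it deletes. /u/ is a high vowel flanked by voiceless consonants /t/ and /s/, so it deletes. → [zffxtsu].
/ozsitawtukitixo/: /i/ is a high vowel flanked by voiceless consonants /s/ and /t/, so it deletes. /u/ is a high vowel flanked by voiceless consonants /t/ and /k/, so it deletes. /i/ is a high vowel flanked by voiceless consonants /k/ and /t/, so it deletes. /i/ is a high vowel flanked by voiceless consonants /t/ and /x/, so it deletes. → [ozstawtktxo].
/lowkitutjufvus/: /i/ is a high vowel flanked by voiceless consonants /k/ and /t/, so it deletes. /u/ is a high vowel flanked by voiceless consonants /t/ and /t/, so it deletes. → [lowkttjufvus].
/rutisukifuf/: /i/ is a high vowel flanked by voiceless consonants /t/ and /s/, so it deletes. /u/ is a high vowel flanked by voiceless consonants /s/ and /k/, so it deletes. /i/ is a high vowel flanked by voiceless consonants /k/ and /f/, so it deletes. /u/ is a high vowel flanked by voiceless consonants /f/ and /f/, so it deletes. → [rutskff].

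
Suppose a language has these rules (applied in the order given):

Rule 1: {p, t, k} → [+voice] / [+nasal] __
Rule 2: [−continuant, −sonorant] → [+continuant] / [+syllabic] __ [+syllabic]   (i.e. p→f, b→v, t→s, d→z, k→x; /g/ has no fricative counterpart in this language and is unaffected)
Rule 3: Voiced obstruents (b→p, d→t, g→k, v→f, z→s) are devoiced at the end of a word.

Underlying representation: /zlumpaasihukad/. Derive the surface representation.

Rule 1 (post-nasal voicing): /p/ is a voiceless stop immediately after the nasal /m/, so it voices to [b]. /zlumpaasihukad/ → zlumbaasihukad.
Rule 2 (intervocalic spirantization): /k/ is a stop between vowels /u/ and /a/, so it spirantizes to the fricative [x]. /zlumbaasihukad/ → zlumbaasihuxad.
Rule 3 (final devoicing): /d/ is a voiced obstruent in word-final position, so it devoices to [t]. /zlumbaasihuxad/ → zlumbaasihuxat.

zlumbaasihuxat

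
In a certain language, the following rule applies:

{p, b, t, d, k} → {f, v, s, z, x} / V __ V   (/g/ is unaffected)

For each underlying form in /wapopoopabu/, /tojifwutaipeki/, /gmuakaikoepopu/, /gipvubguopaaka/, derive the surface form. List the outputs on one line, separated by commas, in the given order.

wafofoofavu, tojifwusaifexi, gmuaxaixoefofu, gipvubguofaaxa

/wapopoopabu/: /p/ is a stop between vowels /a/ and /o/, so it spirantizes to the fricative [f]. /p/ is a stop between vowels /o/ and /o/, so it spirantizes to the fricative [f]. /p/ is a stop between vowels /o/ and /a/, so it spirantizes to the fricative [f]. /b/ is a stop between vowels /a/ and /u/, so it spirantizes to the fricative [v]. → [wafofoofavu].
/tojifwutaipeki/: /t/ is a stop between vowels /u/ and /a/, so it spirantizes to the fricative [s]. /p/ is a stop between vowels /i/ and /e/, so it spirantizes to the fricative [f]. /k/ is a stop between vowels /e/ and /i/, so it spirantizes to the fricative [x]. → [tojifwusaifexi].
/gmuakaikoepopu/: /k/ is a stop between vowels /a/ and /a/, so it spirantizes to the fricative [x]. /k/ is a stop between vowels /i/ and /o/, so it spirantizes to the fricative [x]. /p/ is a stop between vowels /e/ and /o/, so it spirantizes to the fricative [f]. /p/ is a stop between vowels /o/ and /u/, so it spirantizes to the fricative [f]. → [gmuaxaixoefofu].
/gipvubguopaaka/: /p/ is a stop between vowels /o/ and /a/, so it spirantizes to the fricative [f]. /k/ is a stop between vowels /a/ and /a/, so it spirantizes to the fricative [x]. → [gipvubguofaaxa].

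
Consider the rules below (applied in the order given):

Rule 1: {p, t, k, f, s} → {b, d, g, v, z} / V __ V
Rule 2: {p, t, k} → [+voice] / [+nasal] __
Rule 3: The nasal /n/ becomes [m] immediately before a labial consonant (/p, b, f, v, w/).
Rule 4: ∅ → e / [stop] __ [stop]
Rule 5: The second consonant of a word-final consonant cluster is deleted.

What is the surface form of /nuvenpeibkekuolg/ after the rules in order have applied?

Rule 1 (intervocalic voicing): /k/ is a voiceless obstruent between vowels /e/ and /u/, so it voices to [g]. /nuvenpeibkekuolg/ → nuvenpeibkeguolg.
Rule 2 (post-nasal voicing): /p/ is a voiceless stop immediately after the nasal /n/, so it voices to [b]. /nuvenpeibkeguolg/ → nuvenbeibkeguolg.
Rule 3 (nasal place assimilation): /n/ precedes the labial consonant /b/, so it assimilates in place to [m]. /nuvenbeibkeguolg/ → nuvembeibkeguolg.
Rule 4 (stop-cluster e-epenthesis): /b/ and /k/ form a stop–stop cluster, so [e] is inserted between them. /nuvembeibkeguolg/ → nuvembeibekeguolg.
Rule 5 (final cluster simplification): /g/ is the second consonant of a word-final cluster /lg/, so it deletes. /nuvembeibekeguolg/ → nuvembeibekeguol.

nuvembeibekeguol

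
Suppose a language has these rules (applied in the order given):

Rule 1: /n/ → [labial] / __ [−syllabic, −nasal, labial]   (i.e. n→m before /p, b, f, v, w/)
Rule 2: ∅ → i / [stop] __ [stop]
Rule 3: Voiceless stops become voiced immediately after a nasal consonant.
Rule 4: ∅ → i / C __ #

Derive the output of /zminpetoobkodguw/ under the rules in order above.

Rule 1 (nasal place assimilation): /n/ precedes the labial consonant /p/, so it assimilates in place to [m]. /zminpetoobkodguw/ → zmimpetoobkodguw.
Rule 2 (stop-cluster i-epenthesis): /b/ and /k/ form a stop–stop cluster, so [i] is inserted between them. /d/ and /g/ form a stop–stop cluster, so [i] is inserted between them. /zmimpetoobkodguw/ → zmimpetoobikodiguw.
Rule 3 (post-nasal voicing): /p/ is a voiceless stop immediately after the nasal /m/, so it voices to [b]. /zmimpetoobikodiguw/ → zmimbetoobikodiguw.
Rule 4 (final i-epenthesis): the form ends in the consonant /w/, so [i] is inserted word-finally. /zmimbetoobikodiguw/ → zmimbetoobikodiguwi.

zmimbetoobikodiguwi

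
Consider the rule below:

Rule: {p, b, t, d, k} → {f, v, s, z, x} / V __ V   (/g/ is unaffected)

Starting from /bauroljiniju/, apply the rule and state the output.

No segment of /bauroljiniju/ meets the structural description of the rule, so the form surfaces unchanged.

bauroljiniju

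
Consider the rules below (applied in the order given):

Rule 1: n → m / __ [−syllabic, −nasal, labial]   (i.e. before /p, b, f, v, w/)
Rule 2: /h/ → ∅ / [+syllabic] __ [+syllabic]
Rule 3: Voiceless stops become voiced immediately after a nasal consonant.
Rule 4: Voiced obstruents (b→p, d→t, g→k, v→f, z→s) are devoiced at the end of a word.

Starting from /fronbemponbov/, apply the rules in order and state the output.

frombembombof

Rule 1 (nasal place assimilation): /n/ precedes the labial consonant /b/, so it assimilates in place to [m]. /n/ precedes the labial consonant /b/, so it assimilates in place to [m]. /fronbemponbov/ → frombempombov.
Rule 2 (intervocalic h-deletion): no segment meets the environment; /frombempombov/ is unchanged.
Rule 3 (post-nasal voicing): /p/ is a voiceless stop immediately after the nasal /m/, so it voices to [b]. /frombempombov/ → frombembombov.
Rule 4 (final devoicing): /v/ is a voiced obstruent in word-final position, so it devoices to [f]. /frombembombov/ → frombembombof.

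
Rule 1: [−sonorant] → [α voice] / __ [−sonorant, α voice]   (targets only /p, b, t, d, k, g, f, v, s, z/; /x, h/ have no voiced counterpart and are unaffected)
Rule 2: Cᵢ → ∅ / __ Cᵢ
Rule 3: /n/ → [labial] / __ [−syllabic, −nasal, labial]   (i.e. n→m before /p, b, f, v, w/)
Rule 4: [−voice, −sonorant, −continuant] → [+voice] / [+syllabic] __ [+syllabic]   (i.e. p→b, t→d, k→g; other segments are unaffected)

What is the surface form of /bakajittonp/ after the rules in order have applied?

Rule 1 (regressive voicing assimilation): no segment meets the environment; /bakajittonp/ is unchanged.
Rule 2 (degemination): /tt/ is a geminate; the first /t/ deletes. /bakajittonp/ → bakajitonp.
Rule 3 (nasal place assimilation): /n/ precedes the labial consonant /p/, so it assimilates in place to [m]. /bakajitonp/ → bakajitomp.
Rule 4 (intervocalic voicing): /k/ is a voiceless stop between vowels /a/ and /a/, so it voices to [g]. /t/ is a voiceless stop between vowels /i/ and /o/, so it voices to [d]. /bakajitomp/ → bagajidomp.

bagajidomp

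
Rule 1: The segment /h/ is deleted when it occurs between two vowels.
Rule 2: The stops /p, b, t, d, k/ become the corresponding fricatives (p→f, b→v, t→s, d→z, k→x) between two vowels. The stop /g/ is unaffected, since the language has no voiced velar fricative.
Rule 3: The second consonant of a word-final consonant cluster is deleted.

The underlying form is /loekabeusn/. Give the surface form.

loexaveus

Rule 1 (intervocalic h-deletion): no segment meets the environment; /loekabeusn/ is unchanged.
Rule 2 (intervocalic spirantization): /k/ is a stop between vowels /e/ and /a/, so it spirantizes to the fricative [x]. /b/ is a stop between vowels /a/ and /e/, so it spirantizes to the fricative [v]. /loekabeusn/ → loexaveusn.
Rule 3 (final cluster simplification): /n/ is the second consonant of a word-final cluster /sn/, so it deletes. /loexaveusn/ → loexaveus.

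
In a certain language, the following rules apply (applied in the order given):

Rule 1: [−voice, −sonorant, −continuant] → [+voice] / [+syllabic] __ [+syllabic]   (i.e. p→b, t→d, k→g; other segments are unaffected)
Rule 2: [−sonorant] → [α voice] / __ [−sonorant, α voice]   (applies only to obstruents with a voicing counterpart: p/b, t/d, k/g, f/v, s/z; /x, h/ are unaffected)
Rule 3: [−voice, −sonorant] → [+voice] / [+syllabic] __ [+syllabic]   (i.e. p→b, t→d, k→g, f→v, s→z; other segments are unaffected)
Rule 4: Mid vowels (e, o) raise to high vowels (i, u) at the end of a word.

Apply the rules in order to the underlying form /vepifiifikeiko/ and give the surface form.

vebiviivigeigu

Rule 1 (intervocalic voicing): /p/ is a voiceless stop between vowels /e/ and /i/, so it voices to [b]. /k/ is a voiceless stop between vowels /i/ and /e/, so it voices to [g]. /k/ is a voiceless stop between vowels /i/ and /o/, so it voices to [g]. /vepifiifikeiko/ → vebifiifigeigo.
Rule 2 (regressive voicing assimilation): no segment meets the environment; /vebifiifigeigo/ is unchanged.
Rule 3 (intervocalic voicing): /f/ is a voiceless obstruent between vowels /i/ and /i/, so it voices to [v]. /f/ is a voiceless obstruent between vowels /i/ and /i/, so it voices to [v]. /vebifiifigeigo/ → vebiviivigeigo.
Rule 4 (final vowel raising): /o/ is a mid vowel in word-final position, so it raises to [u]. /vebiviivigeigo/ → vebiviivigeigu.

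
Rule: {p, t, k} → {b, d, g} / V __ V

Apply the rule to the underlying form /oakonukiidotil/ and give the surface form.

/k/ is a voiceless stop between vowels /a/ and /o/, so it voices to [g].
/k/ is a voiceless stop between vowels /u/ and /i/, so it voices to [g].
/t/ is a voiceless stop between vowels /o/ and /i/, so it voices to [d].
Surface form: [oagonugiidodil].

oagonugiidodil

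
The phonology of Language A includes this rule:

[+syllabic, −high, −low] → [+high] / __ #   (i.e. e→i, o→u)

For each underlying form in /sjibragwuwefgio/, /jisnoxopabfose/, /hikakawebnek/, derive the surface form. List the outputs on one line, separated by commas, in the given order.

sjibragwuwefgiu, jisnoxopabfosi, hikakawebnek

/sjibragwuwefgio/: /o/ is a mid vowel in word-final position, so it raises to [u]. → [sjibragwuwefgiu].
/jisnoxopabfose/: /e/ is a mid vowel in word-final position, so it raises to [i]. → [jisnoxopabfosi].
/hikakawebnek/: the rule's environment is not met; surfaces unchanged as [hikakawebnek].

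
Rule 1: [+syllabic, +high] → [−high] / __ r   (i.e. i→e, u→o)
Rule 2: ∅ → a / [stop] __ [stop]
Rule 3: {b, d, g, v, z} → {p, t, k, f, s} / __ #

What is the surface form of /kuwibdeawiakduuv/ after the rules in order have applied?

kuwibadeawiakaduuf

Rule 1 (pre-rhotic lowering): no segment meets the environment; /kuwibdeawiakduuv/ is unchanged.
Rule 2 (stop-cluster a-epenthesis): /b/ and /d/ form a stop–stop cluster, so [a] is inserted between them. /k/ and /d/ form a stop–stop cluster, so [a] is inserted between them. /kuwibdeawiakduuv/ → kuwibadeawiakaduuv.
Rule 3 (final devoicing): /v/ is a voiced obstruent in word-final position, so it devoices to [f]. /kuwibadeawiakaduuv/ → kuwibadeawiakaduuf.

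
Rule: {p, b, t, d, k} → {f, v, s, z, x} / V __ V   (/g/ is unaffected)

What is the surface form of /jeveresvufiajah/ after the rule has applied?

No segment of /jeveresvufiajah/ meets the structural description of the rule, so the form surfaces unchanged.

jeveresvufiajah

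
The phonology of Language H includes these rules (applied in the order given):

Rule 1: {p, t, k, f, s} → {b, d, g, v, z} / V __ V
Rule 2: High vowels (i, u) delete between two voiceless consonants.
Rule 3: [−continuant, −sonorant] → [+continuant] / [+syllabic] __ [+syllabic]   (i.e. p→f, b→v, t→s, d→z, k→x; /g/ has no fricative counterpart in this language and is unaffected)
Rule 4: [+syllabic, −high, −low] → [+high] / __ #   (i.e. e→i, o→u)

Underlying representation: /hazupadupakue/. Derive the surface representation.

Rule 1 (intervocalic voicing): /p/ is a voiceless obstruent between vowels /u/ and /a/, so it voices to [b]. /p/ is a voiceless obstruent between vowels /u/ and /a/, so it voices to [b]. /k/ is a voiceless obstruent between vowels /a/ and /u/, so it voices to [g]. /hazupadupakue/ → hazubadubague.
Rule 2 (high vowel syncope): no segment meets the environment; /hazubadubague/ is unchanged.
Rule 3 (intervocalic spirantization): /b/ is a stop between vowels /u/ and /a/, so it spirantizes to the fricative [v]. /d/ is a stop between vowels /a/ and /u/, so it spirantizes to the fricative [z]. /b/ is a stop between vowels /u/ and /a/, so it spirantizes to the fricative [v]. /hazubadubague/ → hazuvazuvague.
Rule 4 (final vowel raising): /e/ is a mid vowel in word-final position, so it raises to [i]. /hazuvazuvague/ → hazuvazuvagui.

hazuvazuvagui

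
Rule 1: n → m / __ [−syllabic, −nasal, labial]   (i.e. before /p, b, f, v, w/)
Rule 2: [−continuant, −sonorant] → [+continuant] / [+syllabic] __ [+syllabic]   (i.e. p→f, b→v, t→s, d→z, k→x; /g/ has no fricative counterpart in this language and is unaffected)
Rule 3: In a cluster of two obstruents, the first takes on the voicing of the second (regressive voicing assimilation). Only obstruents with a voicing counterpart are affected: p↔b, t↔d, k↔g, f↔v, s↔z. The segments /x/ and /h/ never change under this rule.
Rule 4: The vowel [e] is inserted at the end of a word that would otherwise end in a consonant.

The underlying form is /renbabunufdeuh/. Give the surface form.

Rule 1 (nasal place assimilation): /n/ precedes the labial consonant /b/, so it assimilates in place to [m]. /renbabunufdeuh/ → rembabunufdeuh.
Rule 2 (intervocalic spirantization): /b/ is a stop between vowels /a/ and /u/, so it spirantizes to the fricative [v]. /rembabunufdeuh/ → rembavunufdeuh.
Rule 3 (regressive voicing assimilation): /f/ precedes the voiced obstruent /d/, so it voices to [v] by assimilation. /rembavunufdeuh/ → rembavunuvdeuh.
Rule 4 (final e-epenthesis): the form ends in the consonant /h/, so [e] is inserted word-finally. /rembavunuvdeuh/ → rembavunuvdeuhe.

rembavunuvdeuhe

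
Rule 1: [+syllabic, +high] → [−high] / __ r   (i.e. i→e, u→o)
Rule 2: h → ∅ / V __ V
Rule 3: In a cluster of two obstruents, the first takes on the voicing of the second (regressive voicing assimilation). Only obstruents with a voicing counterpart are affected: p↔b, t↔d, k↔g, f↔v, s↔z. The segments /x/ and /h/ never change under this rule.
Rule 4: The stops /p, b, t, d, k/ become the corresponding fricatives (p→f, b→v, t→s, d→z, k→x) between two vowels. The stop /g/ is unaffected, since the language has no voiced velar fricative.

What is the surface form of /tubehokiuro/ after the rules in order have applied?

tuveoxioro

Rule 1 (pre-rhotic lowering): /u/ is a high vowel immediately before /r/, so it lowers to [o]. /tubehokiuro/ → tubehokioro.
Rule 2 (intervocalic h-deletion): /h/ occurs between vowels /e/ and /o/, so it deletes. /tubehokioro/ → tubeokioro.
Rule 3 (regressive voicing assimilation): no segment meets the environment; /tubeokioro/ is unchanged.
Rule 4 (intervocalic spirantization): /b/ is a stop between vowels /u/ and /e/, so it spirantizes to the fricative [v]. /k/ is a stop between vowels /o/ and /i/, so it spirantizes to the fricative [x]. /tubeokioro/ → tuveoxioro.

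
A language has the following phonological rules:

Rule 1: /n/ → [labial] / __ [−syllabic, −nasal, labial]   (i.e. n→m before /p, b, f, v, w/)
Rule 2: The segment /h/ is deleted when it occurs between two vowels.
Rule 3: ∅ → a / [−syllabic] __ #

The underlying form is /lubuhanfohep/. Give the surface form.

Rule 1 (nasal place assimilation): /n/ precedes the labial consonant /f/, so it assimilates in place to [m]. /lubuhanfohep/ → lubuhamfohep.
Rule 2 (intervocalic h-deletion): /h/ occurs between vowels /u/ and /a/, so it deletes. /h/ occurs between vowels /o/ and /e/, so it deletes. /lubuhamfohep/ → lubuamfoep.
Rule 3 (final a-epenthesis): the form ends in the consonant /p/, so [a] is inserted word-finally. /lubuamfoep/ → lubuamfoepa.

lubuamfoepa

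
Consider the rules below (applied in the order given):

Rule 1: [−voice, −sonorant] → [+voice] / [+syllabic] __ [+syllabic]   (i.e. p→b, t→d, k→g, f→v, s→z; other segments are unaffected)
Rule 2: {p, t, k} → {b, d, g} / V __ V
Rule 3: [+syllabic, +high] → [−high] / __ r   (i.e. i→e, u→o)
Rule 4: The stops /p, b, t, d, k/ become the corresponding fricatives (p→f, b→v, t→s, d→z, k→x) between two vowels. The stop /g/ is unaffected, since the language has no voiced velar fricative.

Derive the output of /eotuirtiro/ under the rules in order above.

Rule 1 (intervocalic voicing): /t/ is a voiceless obstruent between vowels /o/ and /u/, so it voices to [d]. /eotuirtiro/ → eoduirtiro.
Rule 2 (intervocalic voicing): no segment meets the environment; /eoduirtiro/ is unchanged.
Rule 3 (pre-rhotic lowering): /i/ is a high vowel immediately before /r/, so it lowers to [e]. /i/ is a high vowel immediately before /r/, so it lowers to [e]. /eoduirtiro/ → eoduertero.
Rule 4 (intervocalic spirantization): /d/ is a stop between vowels /o/ and /u/, so it spirantizes to the fricative [z]. /eoduertero/ → eozuertero.

eozuertero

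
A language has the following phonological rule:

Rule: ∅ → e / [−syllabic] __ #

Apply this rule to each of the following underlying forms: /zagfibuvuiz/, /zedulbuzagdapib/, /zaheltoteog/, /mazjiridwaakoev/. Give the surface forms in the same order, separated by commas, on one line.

/zagfibuvuiz/: the form ends in the consonant /z/, so [e] is inserted word-finally. → [zagfibuvuize].
/zedulbuzagdapib/: the form ends in the consonant /b/, so [e] is inserted word-finally. → [zedulbuzagdapibe].
/zaheltoteog/: the form ends in the consonant /g/, so [e] is inserted word-finally. → [zaheltoteoge].
/mazjiridwaakoev/: the form ends in the consonant /v/, so [e] is inserted word-finally. → [mazjiridwaakoeve].

zagfibuvuize, zedulbuzagdapibe, zaheltoteoge, mazjiridwaakoeve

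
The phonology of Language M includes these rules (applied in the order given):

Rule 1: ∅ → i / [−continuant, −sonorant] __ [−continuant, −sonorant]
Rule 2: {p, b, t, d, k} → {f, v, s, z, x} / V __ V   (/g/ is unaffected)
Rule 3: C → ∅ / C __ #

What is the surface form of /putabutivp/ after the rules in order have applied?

Rule 1 (stop-cluster i-epenthesis): no segment meets the environment; /putabutivp/ is unchanged.
Rule 2 (intervocalic spirantization): /t/ is a stop between vowels /u/ and /a/, so it spirantizes to the fricative [s]. /b/ is a stop between vowels /a/ and /u/, so it spirantizes to the fricative [v]. /t/ is a stop between vowels /u/ and /i/, so it spirantizes to the fricative [s]. /putabutivp/ → pusavusivp.
Rule 3 (final cluster simplification): /p/ is the second consonant of a word-final cluster /vp/, so it deletes. /pusavusivp/ → pusavusiv.

pusavusiv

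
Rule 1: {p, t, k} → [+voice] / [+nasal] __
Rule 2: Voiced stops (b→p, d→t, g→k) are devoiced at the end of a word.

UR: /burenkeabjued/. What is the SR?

burengeabjuet

Rule 1 (post-nasal voicing): /k/ is a voiceless stop immediately after the nasal /n/, so it voices to [g]. /burenkeabjued/ → burengeabjued.
Rule 2 (final devoicing): /d/ is a voiced stop in word-final position, so it devoices to [t]. /burengeabjued/ → burengeabjuet.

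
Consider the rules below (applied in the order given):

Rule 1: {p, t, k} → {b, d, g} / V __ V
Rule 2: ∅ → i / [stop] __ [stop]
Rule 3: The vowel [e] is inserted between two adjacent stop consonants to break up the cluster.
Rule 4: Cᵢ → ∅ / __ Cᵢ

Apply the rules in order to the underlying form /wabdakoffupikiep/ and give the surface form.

wabidagofubigiep

Rule 1 (intervocalic voicing): /k/ is a voiceless stop between vowels /a/ and /o/, so it voices to [g]. /p/ is a voiceless stop between vowels /u/ and /i/, so it voices to [b]. /k/ is a voiceless stop between vowels /i/ and /i/, so it voices to [g]. /wabdakoffupikiep/ → wabdagoffubigiep.
Rule 2 (stop-cluster i-epenthesis): /b/ and /d/ form a stop–stop cluster, so [i] is inserted between them. /wabdagoffubigiep/ → wabidagoffubigiep.
Rule 3 (stop-cluster e-epenthesis): no segment meets the environment; /wabidagoffubigiep/ is unchanged.
Rule 4 (degemination): /ff/ is a geminate; the first /f/ deletes. /wabidagoffubigiep/ → wabidagofubigiep.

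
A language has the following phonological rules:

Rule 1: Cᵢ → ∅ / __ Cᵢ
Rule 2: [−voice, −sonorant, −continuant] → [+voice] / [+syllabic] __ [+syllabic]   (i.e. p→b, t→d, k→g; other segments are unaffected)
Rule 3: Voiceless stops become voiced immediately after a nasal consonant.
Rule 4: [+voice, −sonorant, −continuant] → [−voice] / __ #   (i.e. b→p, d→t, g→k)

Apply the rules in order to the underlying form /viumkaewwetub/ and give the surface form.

Rule 1 (degemination): /ww/ is a geminate; the first /w/ deletes. /viumkaewwetub/ → viumkaewetub.
Rule 2 (intervocalic voicing): /t/ is a voiceless stop between vowels /e/ and /u/, so it voices to [d]. /viumkaewetub/ → viumkaewedub.
Rule 3 (post-nasal voicing): /k/ is a voiceless stop immediately after the nasal /m/, so it voices to [g]. /viumkaewedub/ → viumgaewedub.
Rule 4 (final devoicing): /b/ is a voiced stop in word-final position, so it devoices to [p]. /viumgaewedub/ → viumgaewedup.

viumgaewedup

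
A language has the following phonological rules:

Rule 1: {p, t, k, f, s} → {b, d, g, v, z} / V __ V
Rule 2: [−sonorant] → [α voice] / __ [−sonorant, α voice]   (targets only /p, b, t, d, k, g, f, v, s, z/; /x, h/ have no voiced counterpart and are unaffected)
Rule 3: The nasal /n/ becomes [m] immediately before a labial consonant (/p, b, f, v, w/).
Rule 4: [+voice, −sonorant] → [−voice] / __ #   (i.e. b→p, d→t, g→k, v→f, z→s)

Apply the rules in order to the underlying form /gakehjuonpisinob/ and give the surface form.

Rule 1 (intervocalic voicing): /k/ is a voiceless obstruent between vowels /a/ and /e/, so it voices to [g]. /s/ is a voiceless obstruent between vowels /i/ and /i/, so it voices to [z]. /gakehjuonpisinob/ → gagehjuonpizinob.
Rule 2 (regressive voicing assimilation): no segment meets the environment; /gagehjuonpizinob/ is unchanged.
Rule 3 (nasal place assimilation): /n/ precedes the labial consonant /p/, so it assimilates in place to [m]. /gagehjuonpizinob/ → gagehjuompizinob.
Rule 4 (final devoicing): /b/ is a voiced obstruent in word-final position, so it devoices to [p]. /gagehjuompizinob/ → gagehjuompizinop.

gagehjuompizinop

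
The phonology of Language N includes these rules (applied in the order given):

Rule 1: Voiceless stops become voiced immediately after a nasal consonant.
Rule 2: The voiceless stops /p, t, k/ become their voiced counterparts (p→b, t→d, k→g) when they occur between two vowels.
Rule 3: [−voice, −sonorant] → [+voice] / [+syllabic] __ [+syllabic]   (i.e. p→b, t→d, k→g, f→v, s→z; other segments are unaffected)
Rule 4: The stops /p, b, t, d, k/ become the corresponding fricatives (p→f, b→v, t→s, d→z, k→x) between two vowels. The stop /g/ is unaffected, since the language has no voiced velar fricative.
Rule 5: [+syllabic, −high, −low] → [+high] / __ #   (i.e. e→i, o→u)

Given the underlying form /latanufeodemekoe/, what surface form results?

lazanuveozemegoi

Rule 1 (post-nasal voicing): no segment meets the environment; /latanufeodemekoe/ is unchanged.
Rule 2 (intervocalic voicing): /t/ is a voiceless stop between vowels /a/ and /a/, so it voices to [d]. /k/ is a voiceless stop between vowels /e/ and /o/, so it voices to [g]. /latanufeodemekoe/ → ladanufeodemegoe.
Rule 3 (intervocalic voicing): /f/ is a voiceless obstruent between vowels /u/ and /e/, so it voices to [v]. /ladanufeodemegoe/ → ladanuveodemegoe.
Rule 4 (intervocalic spirantization): /d/ is a stop between vowels /a/ and /a/, so it spirantizes to the fricative [z]. /d/ is a stop between vowels /o/ and /e/, so it spirantizes to the fricative [z]. /ladanuveodemegoe/ → lazanuveozemegoe.
Rule 5 (final vowel raising): /e/ is a mid vowel in word-final position, so it raises to [i]. /lazanuveozemegoe/ → lazanuveozemegoi.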